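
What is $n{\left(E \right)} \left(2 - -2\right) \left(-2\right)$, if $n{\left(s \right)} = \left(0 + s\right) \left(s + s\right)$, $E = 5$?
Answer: $-400$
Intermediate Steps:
$n{\left(s \right)} = 2 s^{2}$ ($n{\left(s \right)} = s 2 s = 2 s^{2}$)
$n{\left(E \right)} \left(2 - -2\right) \left(-2\right) = 2 \cdot 5^{2} \left(2 - -2\right) \left(-2\right) = 2 \cdot 25 \left(2 + 2\right) \left(-2\right) = 50 \cdot 4 \left(-2\right) = 200 \left(-2\right) = -400$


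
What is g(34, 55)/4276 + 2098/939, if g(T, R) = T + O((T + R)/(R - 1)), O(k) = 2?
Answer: 2251213/1003791 ≈ 2.2427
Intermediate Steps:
g(T, R) = 2 + T (g(T, R) = T + 2 = 2 + T)
g(34, 55)/4276 + 2098/939 = (2 + 34)/4276 + 2098/939 = 36*(1/4276) + 2098*(1/939) = 9/1069 + 2098/939 = 2251213/1003791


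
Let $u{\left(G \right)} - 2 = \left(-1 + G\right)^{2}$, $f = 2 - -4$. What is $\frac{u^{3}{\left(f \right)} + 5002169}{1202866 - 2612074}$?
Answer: $- \frac{1255463}{352302} \approx -3.5636$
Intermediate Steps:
$f = 6$ ($f = 2 + 4 = 6$)
$u{\left(G \right)} = 2 + \left(-1 + G\right)^{2}$
$\frac{u^{3}{\left(f \right)} + 5002169}{1202866 - 2612074} = \frac{\left(2 + \left(-1 + 6\right)^{2}\right)^{3} + 5002169}{1202866 - 2612074} = \frac{\left(2 + 5^{2}\right)^{3} + 5002169}{-1409208} = \left(\left(2 + 25\right)^{3} + 5002169\right) \left(- \frac{1}{1409208}\right) = \left(27^{3} + 5002169\right) \left(- \frac{1}{1409208}\right) = \left(19683 + 5002169\right) \left(- \frac{1}{1409208}\right) = 5021852 \left(- \frac{1}{1409208}\right) = - \frac{1255463}{352302}$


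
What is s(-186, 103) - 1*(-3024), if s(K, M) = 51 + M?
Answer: 3178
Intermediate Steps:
s(-186, 103) - 1*(-3024) = (51 + 103) - 1*(-3024) = 154 + 3024 = 3178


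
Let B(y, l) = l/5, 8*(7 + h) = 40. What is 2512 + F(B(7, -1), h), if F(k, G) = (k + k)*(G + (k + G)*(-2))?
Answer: 62776/25 ≈ 2511.0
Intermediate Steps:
h = -2 (h = -7 + (1/8)*40 = -7 + 5 = -2)
B(y, l) = l/5 (B(y, l) = l*(1/5) = l/5)
F(k, G) = 2*k*(-G - 2*k) (F(k, G) = (2*k)*(G + (G + k)*(-2)) = (2*k)*(G + (-2*G - 2*k)) = (2*k)*(-G - 2*k) = 2*k*(-G - 2*k))
2512 + F(B(7, -1), h) = 2512 - 2*(1/5)*(-1)*(-2 + 2*((1/5)*(-1))) = 2512 - 2*(-1/5)*(-2 + 2*(-1/5)) = 2512 - 2*(-1/5)*(-2 - 2/5) = 2512 - 2*(-1/5)*(-12/5) = 2512 - 24/25 = 62776/25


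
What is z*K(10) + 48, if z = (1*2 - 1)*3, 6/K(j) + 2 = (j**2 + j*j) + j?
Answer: 5001/104 ≈ 48.087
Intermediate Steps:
K(j) = 6/(-2 + j + 2*j**2) (K(j) = 6/(-2 + ((j**2 + j*j) + j)) = 6/(-2 + ((j**2 + j**2) + j)) = 6/(-2 + (2*j**2 + j)) = 6/(-2 + (j + 2*j**2)) = 6/(-2 + j + 2*j**2))
z = 3 (z = (2 - 1)*3 = 1*3 = 3)
z*K(10) + 48 = 3*(6/(-2 + 10 + 2*10**2)) + 48 = 3*(6/(-2 + 10 + 2*100)) + 48 = 3*(6/(-2 + 10 + 200)) + 48 = 3*(6/208) + 48 = 3*(6*(1/208)) + 48 = 3*(3/104) + 48 = 9/104 + 48 = 5001/104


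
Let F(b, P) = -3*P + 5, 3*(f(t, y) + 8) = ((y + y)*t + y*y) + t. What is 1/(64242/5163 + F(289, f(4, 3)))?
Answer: 1721/7646 ≈ 0.22509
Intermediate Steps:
f(t, y) = -8 + t/3 + y²/3 + 2*t*y/3 (f(t, y) = -8 + (((y + y)*t + y*y) + t)/3 = -8 + (((2*y)*t + y²) + t)/3 = -8 + ((2*t*y + y²) + t)/3 = -8 + ((y² + 2*t*y) + t)/3 = -8 + (t + y² + 2*t*y)/3 = -8 + (t/3 + y²/3 + 2*t*y/3) = -8 + t/3 + y²/3 + 2*t*y/3)
F(b, P) = 5 - 3*P
1/(64242/5163 + F(289, f(4, 3))) = 1/(64242/5163 + (5 - 3*(-8 + (⅓)*4 + (⅓)*3² + (⅔)*4*3))) = 1/(64242*(1/5163) + (5 - 3*(-8 + 4/3 + (⅓)*9 + 8))) = 1/(21414/1721 + (5 - 3*(-8 + 4/3 + 3 + 8))) = 1/(21414/1721 + (5 - 3*13/3)) = 1/(21414/1721 + (5 - 13)) = 1/(21414/1721 - 8) = 1/(7646/1721) = 1721/7646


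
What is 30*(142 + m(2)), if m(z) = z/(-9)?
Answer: 12760/3 ≈ 4253.3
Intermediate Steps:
m(z) = -z/9 (m(z) = z*(-1/9) = -z/9)
30*(142 + m(2)) = 30*(142 - 1/9*2) = 30*(142 - 2/9) = 30*(1276/9) = 12760/3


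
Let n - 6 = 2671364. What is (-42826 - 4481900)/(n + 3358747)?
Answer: -1508242/2010039 ≈ -0.75035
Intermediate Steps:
n = 2671370 (n = 6 + 2671364 = 2671370)
(-42826 - 4481900)/(n + 3358747) = (-42826 - 4481900)/(2671370 + 3358747) = -4524726/6030117 = -4524726*1/6030117 = -1508242/2010039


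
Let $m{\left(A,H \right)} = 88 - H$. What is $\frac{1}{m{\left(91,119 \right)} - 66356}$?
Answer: $- \frac{1}{66387} \approx -1.5063 \cdot 10^{-5}$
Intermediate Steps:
$\frac{1}{m{\left(91,119 \right)} - 66356} = \frac{1}{\left(88 - 119\right) - 66356} = \frac{1}{-31 - 66356} = \frac{1}{-66387} = - \frac{1}{66387}$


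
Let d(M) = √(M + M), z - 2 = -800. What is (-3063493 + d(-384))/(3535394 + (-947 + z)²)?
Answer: -3063493/6580419 + 16*I*√3/6580419 ≈ -0.46555 + 4.2114e-6*I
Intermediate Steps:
z = -798 (z = 2 - 800 = -798)
d(M) = √2*√M (d(M) = √(2*M) = √2*√M)
(-3063493 + d(-384))/(3535394 + (-947 + z)²) = (-3063493 + √2*√(-384))/(3535394 + (-947 - 798)²) = (-3063493 + √2*(8*I*√6))/(3535394 + (-1745)²) = (-3063493 + 16*I*√3)/(3535394 + 3045025) = (-3063493 + 16*I*√3)/6580419 = (-3063493 + 16*I*√3)*(1/6580419) = -3063493/6580419 + 16*I*√3/6580419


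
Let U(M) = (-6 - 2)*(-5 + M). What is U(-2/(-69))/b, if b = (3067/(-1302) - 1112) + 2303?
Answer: 1190896/35595145 ≈ 0.033457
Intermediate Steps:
U(M) = 40 - 8*M (U(M) = -8*(-5 + M) = 40 - 8*M)
b = 1547615/1302 (b = (3067*(-1/1302) - 1112) + 2303 = (-3067/1302 - 1112) + 2303 = -1450891/1302 + 2303 = 1547615/1302 ≈ 1188.6)
U(-2/(-69))/b = (40 - (-16)/(-69))/(1547615/1302) = (40 - (-16)*(-1)/69)*(1302/1547615) = (40 - 8*2/69)*(1302/1547615) = (40 - 16/69)*(1302/1547615) = (2744/69)*(1302/1547615) = 1190896/35595145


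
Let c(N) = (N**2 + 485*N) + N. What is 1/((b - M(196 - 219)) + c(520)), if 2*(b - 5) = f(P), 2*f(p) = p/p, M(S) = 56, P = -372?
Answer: 4/2092277 ≈ 1.9118e-6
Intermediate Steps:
f(p) = 1/2 (f(p) = (p/p)/2 = (1/2)*1 = 1/2)
c(N) = N**2 + 486*N
b = 21/4 (b = 5 + (1/2)*(1/2) = 5 + 1/4 = 21/4 ≈ 5.2500)
1/((b - M(196 - 219)) + c(520)) = 1/((21/4 - 1*56) + 520*(486 + 520)) = 1/((21/4 - 56) + 520*1006) = 1/(-203/4 + 523120) = 1/(2092277/4) = 4/2092277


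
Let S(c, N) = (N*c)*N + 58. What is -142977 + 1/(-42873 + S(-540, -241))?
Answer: -4490415014236/31406555 ≈ -1.4298e+5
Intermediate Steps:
S(c, N) = 58 + c*N**2 (S(c, N) = c*N**2 + 58 = 58 + c*N**2)
-142977 + 1/(-42873 + S(-540, -241)) = -142977 + 1/(-42873 + (58 - 540*(-241)**2)) = -142977 + 1/(-42873 + (58 - 540*58081)) = -142977 + 1/(-42873 + (58 - 31363740)) = -142977 + 1/(-42873 - 31363682) = -142977 + 1/(-31406555) = -142977 - 1/31406555 = -4490415014236/31406555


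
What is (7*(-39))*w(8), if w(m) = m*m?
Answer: -17472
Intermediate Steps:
w(m) = m²
(7*(-39))*w(8) = (7*(-39))*8² = -273*64 = -17472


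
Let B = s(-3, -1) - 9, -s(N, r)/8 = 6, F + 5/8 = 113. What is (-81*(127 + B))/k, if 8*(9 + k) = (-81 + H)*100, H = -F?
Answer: 90720/38819 ≈ 2.3370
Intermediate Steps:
F = 899/8 (F = -5/8 + 113 = 899/8 ≈ 112.38)
s(N, r) = -48 (s(N, r) = -8*6 = -48)
B = -57 (B = -48 - 9 = -57)
H = -899/8 (H = -1*899/8 = -899/8 ≈ -112.38)
k = -38819/16 (k = -9 + ((-81 - 899/8)*100)/8 = -9 + (-1547/8*100)/8 = -9 + (⅛)*(-38675/2) = -9 - 38675/16 = -38819/16 ≈ -2426.2)
(-81*(127 + B))/k = (-81*(127 - 57))/(-38819/16) = -81*70*(-16/38819) = -5670*(-16/38819) = 90720/38819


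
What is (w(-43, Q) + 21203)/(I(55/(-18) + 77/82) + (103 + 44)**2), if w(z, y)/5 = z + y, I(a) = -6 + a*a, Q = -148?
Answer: 689246982/735524011 ≈ 0.93708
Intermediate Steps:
I(a) = -6 + a**2
w(z, y) = 5*y + 5*z (w(z, y) = 5*(z + y) = 5*(y + z) = 5*y + 5*z)
(w(-43, Q) + 21203)/(I(55/(-18) + 77/82) + (103 + 44)**2) = ((5*(-148) + 5*(-43)) + 21203)/((-6 + (55/(-18) + 77/82)**2) + (103 + 44)**2) = ((-740 - 215) + 21203)/((-6 + (55*(-1/18) + 77*(1/82))**2) + 147**2) = (-955 + 21203)/((-6 + (-55/18 + 77/82)**2) + 21609) = 20248/((-6 + (-781/369)**2) + 21609) = 20248/((-6 + 609961/136161) + 21609) = 20248/(-207005/136161 + 21609) = 20248/(2942096044/136161) = 20248*(136161/2942096044) = 689246982/735524011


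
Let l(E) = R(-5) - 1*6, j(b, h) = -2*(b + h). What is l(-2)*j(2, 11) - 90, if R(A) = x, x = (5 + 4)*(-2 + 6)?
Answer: -870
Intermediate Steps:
x = 36 (x = 9*4 = 36)
j(b, h) = -2*b - 2*h
R(A) = 36
l(E) = 30 (l(E) = 36 - 1*6 = 36 - 6 = 30)
l(-2)*j(2, 11) - 90 = 30*(-2*2 - 2*11) - 90 = 30*(-4 - 22) - 90 = 30*(-26) - 90 = -780 - 90 = -870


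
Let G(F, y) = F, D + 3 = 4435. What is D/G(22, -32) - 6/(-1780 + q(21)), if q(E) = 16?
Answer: 651515/3234 ≈ 201.46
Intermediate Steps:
D = 4432 (D = -3 + 4435 = 4432)
D/G(22, -32) - 6/(-1780 + q(21)) = 4432/22 - 6/(-1780 + 16) = 4432*(1/22) - 6/(-1764) = 2216/11 - 6*(-1/1764) = 2216/11 + 1/294 = 651515/3234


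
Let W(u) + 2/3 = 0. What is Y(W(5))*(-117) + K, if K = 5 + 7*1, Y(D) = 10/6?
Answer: -183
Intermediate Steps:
W(u) = -⅔ (W(u) = -⅔ + 0 = -⅔)
Y(D) = 5/3 (Y(D) = 10*(⅙) = 5/3)
K = 12 (K = 5 + 7 = 12)
Y(W(5))*(-117) + K = (5/3)*(-117) + 12 = -195 + 12 = -183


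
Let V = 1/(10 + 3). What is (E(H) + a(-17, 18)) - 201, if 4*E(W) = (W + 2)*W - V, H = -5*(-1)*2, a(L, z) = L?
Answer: -9777/52 ≈ -188.02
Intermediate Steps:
V = 1/13 ≈ 0.076923
H = 10 (H = 5*2 = 10)
E(W) = -1/52 + W*(2 + W)/4 (E(W) = ((W + 2)*W - 1*1/13)/4 = ((2 + W)*W - 1/13)/4 = (W*(2 + W) - 1/13)/4 = (-1/13 + W*(2 + W))/4 = -1/52 + W*(2 + W)/4)
(E(H) + a(-17, 18)) - 201 = ((-1/52 + (½)*10 + (¼)*10²) - 17) - 201 = ((-1/52 + 5 + (¼)*100) - 17) - 201 = ((-1/52 + 5 + 25) - 17) - 201 = (1559/52 - 17) - 201 = 675/52 - 201 = -9777/52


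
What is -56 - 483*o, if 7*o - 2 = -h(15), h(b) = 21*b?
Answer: 21541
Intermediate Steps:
o = -313/7 (o = 2/7 + (-21*15)/7 = 2/7 + (-1*315)/7 = 2/7 + (1/7)*(-315) = 2/7 - 45 = -313/7 ≈ -44.714)
-56 - 483*o = -56 - 483*(-313/7) = -56 + 21597 = 21541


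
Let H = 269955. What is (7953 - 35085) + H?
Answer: 242823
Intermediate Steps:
(7953 - 35085) + H = (7953 - 35085) + 269955 = -27132 + 269955 = 242823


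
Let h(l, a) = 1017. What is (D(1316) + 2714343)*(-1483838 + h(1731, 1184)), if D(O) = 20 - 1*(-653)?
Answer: -4025882740136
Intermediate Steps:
D(O) = 673 (D(O) = 20 + 653 = 673)
(D(1316) + 2714343)*(-1483838 + h(1731, 1184)) = (673 + 2714343)*(-1483838 + 1017) = 2715016*(-1482821) = -4025882740136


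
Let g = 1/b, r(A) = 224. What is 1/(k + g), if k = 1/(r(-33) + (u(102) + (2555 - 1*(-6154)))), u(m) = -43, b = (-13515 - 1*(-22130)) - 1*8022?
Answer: 5271770/9483 ≈ 555.92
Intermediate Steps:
b = 593 (b = (-13515 + 22130) - 8022 = 8615 - 8022 = 593)
g = 1/593 ≈ 0.0016863
k = 1/8890 (k = 1/(224 + (-43 + (2555 - 1*(-6154)))) = 1/(224 + (-43 + (2555 + 6154))) = 1/(224 + (-43 + 8709)) = 1/(224 + 8666) = 1/8890 ≈ 0.00011249)
1/(k + g) = 1/(1/8890 + 1/593) = 1/(9483/5271770) = 5271770/9483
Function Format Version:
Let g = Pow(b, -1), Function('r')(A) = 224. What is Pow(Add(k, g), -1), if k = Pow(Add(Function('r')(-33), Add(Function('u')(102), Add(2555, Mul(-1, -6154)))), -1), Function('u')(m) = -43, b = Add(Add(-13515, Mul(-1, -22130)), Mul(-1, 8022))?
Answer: Rational(5271770, 9483) ≈ 555.92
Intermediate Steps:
b = 593 (b = Add(Add(-13515, 22130), -8022) = Add(8615, -8022) = 593)
g = Rational(1, 593) (g = Pow(593, -1) = Rational(1, 593) ≈ 0.0016863)
k = Rational(1, 8890) (k = Pow(Add(224, Add(-43, Add(2555, Mul(-1, -6154)))), -1) = Pow(Add(224, Add(-43, Add(2555, 6154))), -1) = Pow(Add(224, Add(-43, 8709)), -1) = Pow(Add(224, 8666), -1) = Pow(8890, -1) = Rational(1, 8890) ≈ 0.00011249)
Pow(Add(k, g), -1) = Pow(Add(Rational(1, 8890), Rational(1, 593)), -1) = Pow(Rational(9483, 5271770), -1) = Rational(5271770, 9483)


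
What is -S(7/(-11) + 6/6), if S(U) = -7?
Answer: 7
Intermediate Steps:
-S(7/(-11) + 6/6) = -1*(-7) = 7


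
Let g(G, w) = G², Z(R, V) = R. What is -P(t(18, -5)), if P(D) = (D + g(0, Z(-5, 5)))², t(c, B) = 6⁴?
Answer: -1679616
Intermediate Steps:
t(c, B) = 1296
P(D) = D² (P(D) = (D + 0²)² = (D + 0)² = D²)
-P(t(18, -5)) = -1*1296² = -1*1679616 = -1679616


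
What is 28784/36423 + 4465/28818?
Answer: 110236223/116626446 ≈ 0.94521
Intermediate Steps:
28784/36423 + 4465/28818 = 110236223/116626446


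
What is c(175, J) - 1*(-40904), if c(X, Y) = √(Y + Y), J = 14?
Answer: 40904 + 2*√7 ≈ 40909.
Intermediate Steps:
c(X, Y) = √2*√Y (c(X, Y) = √(2*Y) = √2*√Y)
c(175, J) - 1*(-40904) = √2*√14 - 1*(-40904) = 2*√7 + 40904 = 40904 + 2*√7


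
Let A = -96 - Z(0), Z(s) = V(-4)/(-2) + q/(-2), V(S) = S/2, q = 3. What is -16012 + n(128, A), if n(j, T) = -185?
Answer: -16197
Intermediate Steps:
V(S) = S/2 (V(S) = S*(½) = S/2)
Z(s) = -½ (Z(s) = ((½)*(-4))/(-2) + 3/(-2) = -2*(-½) + 3*(-½) = 1 - 3/2 = -½)
A = -191/2 (A = -96 - 1*(-½) = -96 + ½ = -191/2 ≈ -95.500)
-16012 + n(128, A) = -16012 - 185 = -16197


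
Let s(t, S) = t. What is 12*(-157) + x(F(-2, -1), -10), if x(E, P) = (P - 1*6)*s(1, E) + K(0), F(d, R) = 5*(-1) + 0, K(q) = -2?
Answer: -1902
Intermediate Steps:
F(d, R) = -5 (F(d, R) = -5 + 0 = -5)
x(E, P) = -8 + P (x(E, P) = (P - 1*6)*1 - 2 = (P - 6)*1 - 2 = (-6 + P)*1 - 2 = (-6 + P) - 2 = -8 + P)
12*(-157) + x(F(-2, -1), -10) = 12*(-157) + (-8 - 10) = -1884 - 18 = -1902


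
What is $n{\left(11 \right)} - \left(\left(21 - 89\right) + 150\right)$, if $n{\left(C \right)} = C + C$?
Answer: $-60$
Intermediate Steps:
$n{\left(C \right)} = 2 C$
$n{\left(11 \right)} - \left(\left(21 - 89\right) + 150\right) = 2 \cdot 11 - \left(\left(21 - 89\right) + 150\right) = 22 - \left(-68 + 150\right) = 22 - 82 = -60$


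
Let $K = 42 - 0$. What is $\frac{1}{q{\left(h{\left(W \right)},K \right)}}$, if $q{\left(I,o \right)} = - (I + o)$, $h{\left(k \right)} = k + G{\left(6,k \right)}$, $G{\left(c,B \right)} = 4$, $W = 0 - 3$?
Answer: $- \frac{1}{43} \approx -0.023256$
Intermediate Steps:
$K = 42$ ($K = 42 + 0 = 42$)
$W = -3$
$h{\left(k \right)} = 4 + k$ ($h{\left(k \right)} = k + 4 = 4 + k$)
$q{\left(I,o \right)} = - I - o$
$\frac{1}{q{\left(h{\left(W \right)},K \right)}} = \frac{1}{- (4 - 3) - 42} = \frac{1}{\left(-1\right) 1 - 42} = \frac{1}{-1 - 42} = \frac{1}{-43} = - \frac{1}{43}$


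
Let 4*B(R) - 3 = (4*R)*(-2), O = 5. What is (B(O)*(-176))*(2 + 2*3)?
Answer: 13024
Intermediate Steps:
B(R) = 3/4 - 2*R (B(R) = 3/4 + ((4*R)*(-2))/4 = 3/4 + (-8*R)/4 = 3/4 - 2*R)
(B(O)*(-176))*(2 + 2*3) = ((3/4 - 2*5)*(-176))*(2 + 2*3) = ((3/4 - 10)*(-176))*(2 + 6) = -37/4*(-176)*8 = 1628*8 = 13024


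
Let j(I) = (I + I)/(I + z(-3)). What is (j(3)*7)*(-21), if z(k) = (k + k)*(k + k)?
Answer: -294/13 ≈ -22.615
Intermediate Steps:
z(k) = 4*k² (z(k) = (2*k)*(2*k) = 4*k²)
j(I) = 2*I/(36 + I) (j(I) = (I + I)/(I + 4*(-3)²) = (2*I)/(I + 4*9) = (2*I)/(I + 36) = (2*I)/(36 + I) = 2*I/(36 + I))
(j(3)*7)*(-21) = ((2*3/(36 + 3))*7)*(-21) = ((2*3/39)*7)*(-21) = ((2*3*(1/39))*7)*(-21) = ((2/13)*7)*(-21) = (14/13)*(-21) = -294/13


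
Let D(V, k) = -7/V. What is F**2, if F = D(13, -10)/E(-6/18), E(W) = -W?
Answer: 441/169 ≈ 2.6095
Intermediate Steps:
F = -21/13 (F = (-7/13)/((-(-6)/18)) = (-7*1/13)/((-(-6)/18)) = -7/(13*((-1*(-1/3)))) = -7/(13*1/3) = -7/13*3 = -21/13 ≈ -1.6154)
F**2 = (-21/13)**2 = 441/169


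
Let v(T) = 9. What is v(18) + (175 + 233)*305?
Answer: 124449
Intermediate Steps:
v(18) + (175 + 233)*305 = 9 + (175 + 233)*305 = 9 + 408*305 = 9 + 124440 = 124449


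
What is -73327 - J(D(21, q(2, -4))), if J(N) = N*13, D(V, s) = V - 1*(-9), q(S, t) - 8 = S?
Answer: -73717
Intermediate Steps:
q(S, t) = 8 + S
D(V, s) = 9 + V (D(V, s) = V + 9 = 9 + V)
J(N) = 13*N
-73327 - J(D(21, q(2, -4))) = -73327 - 13*(9 + 21) = -73327 - 13*30 = -73327 - 1*390 = -73327 - 390 = -73717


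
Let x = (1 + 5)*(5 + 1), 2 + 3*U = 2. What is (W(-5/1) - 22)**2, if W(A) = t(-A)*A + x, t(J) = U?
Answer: 196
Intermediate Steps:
U = 0 (U = -2/3 + (1/3)*2 = -2/3 + 2/3 = 0)
t(J) = 0
x = 36 (x = 6*6 = 36)
W(A) = 36 (W(A) = 0*A + 36 = 0 + 36 = 36)
(W(-5/1) - 22)**2 = (36 - 22)**2 = 14**2 = 196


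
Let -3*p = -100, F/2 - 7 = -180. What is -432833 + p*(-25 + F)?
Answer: -1335599/3 ≈ -4.4520e+5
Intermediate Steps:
F = -346 (F = 14 + 2*(-180) = 14 - 360 = -346)
p = 100/3 (p = -⅓*(-100) = 100/3 ≈ 33.333)
-432833 + p*(-25 + F) = -432833 + 100*(-25 - 346)/3 = -432833 + (100/3)*(-371) = -432833 - 37100/3 = -1335599/3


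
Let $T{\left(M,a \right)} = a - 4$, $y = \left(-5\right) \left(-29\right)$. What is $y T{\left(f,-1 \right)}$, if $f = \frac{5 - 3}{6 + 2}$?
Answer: $-725$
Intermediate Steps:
$y = 145$
$f = \frac{1}{4}$ ($f = \frac{2}{8} = 2 \cdot \frac{1}{8} = \frac{1}{4} \approx 0.25$)
$T{\left(M,a \right)} = -4 + a$ ($T{\left(M,a \right)} = a - 4 = -4 + a$)
$y T{\left(f,-1 \right)} = 145 \left(-4 - 1\right) = 145 \left(-5\right) = -725$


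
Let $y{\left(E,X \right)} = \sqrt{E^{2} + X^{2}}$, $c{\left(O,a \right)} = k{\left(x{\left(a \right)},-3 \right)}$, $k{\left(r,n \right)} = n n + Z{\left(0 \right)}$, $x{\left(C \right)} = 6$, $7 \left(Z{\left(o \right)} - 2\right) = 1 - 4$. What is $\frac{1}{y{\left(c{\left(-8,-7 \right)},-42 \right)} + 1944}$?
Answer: $\frac{11907}{23135719} - \frac{7 \sqrt{22978}}{92542876} \approx 0.00050319$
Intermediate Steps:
$Z{\left(o \right)} = \frac{11}{7}$ ($Z{\left(o \right)} = 2 + \frac{1 - 4}{7} = 2 + \frac{1}{7} \left(-3\right) = 2 - \frac{3}{7} = \frac{11}{7}$)
$k{\left(r,n \right)} = \frac{11}{7} + n^{2}$ ($k{\left(r,n \right)} = n n + \frac{11}{7} = n^{2} + \frac{11}{7} = \frac{11}{7} + n^{2}$)
$c{\left(O,a \right)} = \frac{74}{7}$ ($c{\left(O,a \right)} = \frac{11}{7} + \left(-3\right)^{2} = \frac{11}{7} + 9 = \frac{74}{7}$)
$\frac{1}{y{\left(c{\left(-8,-7 \right)},-42 \right)} + 1944} = \frac{1}{\sqrt{\left(\frac{74}{7}\right)^{2} + \left(-42\right)^{2}} + 1944} = \frac{1}{\sqrt{\frac{5476}{49} + 1764} + 1944} = \frac{1}{\sqrt{\frac{91912}{49}} + 1944} = \frac{1}{\frac{2 \sqrt{22978}}{7} + 1944} = \frac{1}{1944 + \frac{2 \sqrt{22978}}{7}}$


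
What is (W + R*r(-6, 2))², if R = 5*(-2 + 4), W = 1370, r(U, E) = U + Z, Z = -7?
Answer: 1537600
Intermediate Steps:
r(U, E) = -7 + U (r(U, E) = U - 7 = -7 + U)
R = 10 (R = 5*2 = 10)
(W + R*r(-6, 2))² = (1370 + 10*(-7 - 6))² = (1370 + 10*(-13))² = (1370 - 130)² = 1240² = 1537600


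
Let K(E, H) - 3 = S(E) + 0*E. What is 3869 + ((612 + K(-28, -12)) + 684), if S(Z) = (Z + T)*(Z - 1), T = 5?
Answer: 5835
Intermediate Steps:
S(Z) = (-1 + Z)*(5 + Z) (S(Z) = (Z + 5)*(Z - 1) = (5 + Z)*(-1 + Z) = (-1 + Z)*(5 + Z))
K(E, H) = -2 + E² + 4*E (K(E, H) = 3 + ((-5 + E² + 4*E) + 0*E) = 3 + ((-5 + E² + 4*E) + 0) = 3 + (-5 + E² + 4*E) = -2 + E² + 4*E)
3869 + ((612 + K(-28, -12)) + 684) = 3869 + ((612 + (-2 + (-28)² + 4*(-28))) + 684) = 3869 + ((612 + (-2 + 784 - 112)) + 684) = 3869 + ((612 + 670) + 684) = 3869 + (1282 + 684) = 3869 + 1966 = 5835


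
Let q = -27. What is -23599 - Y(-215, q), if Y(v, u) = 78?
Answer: -23677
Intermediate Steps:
-23599 - Y(-215, q) = -23599 - 1*78 = -23599 - 78 = -23677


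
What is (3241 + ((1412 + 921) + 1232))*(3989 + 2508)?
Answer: 44218582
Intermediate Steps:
(3241 + ((1412 + 921) + 1232))*(3989 + 2508) = (3241 + (2333 + 1232))*6497 = (3241 + 3565)*6497 = 6806*6497 = 44218582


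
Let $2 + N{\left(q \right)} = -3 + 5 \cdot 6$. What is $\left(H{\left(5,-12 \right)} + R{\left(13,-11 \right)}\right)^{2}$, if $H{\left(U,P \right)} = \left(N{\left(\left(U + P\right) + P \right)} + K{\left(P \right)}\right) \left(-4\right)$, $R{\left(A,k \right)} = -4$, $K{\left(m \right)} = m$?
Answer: $3136$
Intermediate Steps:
$N{\left(q \right)} = 25$ ($N{\left(q \right)} = -2 + \left(-3 + 5 \cdot 6\right) = -2 + \left(-3 + 30\right) = -2 + 27 = 25$)
$H{\left(U,P \right)} = -100 - 4 P$ ($H{\left(U,P \right)} = \left(25 + P\right) \left(-4\right) = -100 - 4 P$)
$\left(H{\left(5,-12 \right)} + R{\left(13,-11 \right)}\right)^{2} = \left(\left(-100 - -48\right) - 4\right)^{2} = \left(\left(-100 + 48\right) - 4\right)^{2} = \left(-52 - 4\right)^{2} = \left(-56\right)^{2} = 3136$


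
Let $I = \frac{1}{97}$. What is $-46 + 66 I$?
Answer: $- \frac{4396}{97} \approx -45.32$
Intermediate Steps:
$I = \frac{1}{97} \approx 0.010309$
$-46 + 66 I = -46 + 66 \cdot \frac{1}{97} = -46 + \frac{66}{97} = - \frac{4396}{97}$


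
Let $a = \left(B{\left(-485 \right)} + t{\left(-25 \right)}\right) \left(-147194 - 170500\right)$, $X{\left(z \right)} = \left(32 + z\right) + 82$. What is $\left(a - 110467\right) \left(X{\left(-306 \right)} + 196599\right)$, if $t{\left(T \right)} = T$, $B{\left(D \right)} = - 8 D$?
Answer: $-240563386132659$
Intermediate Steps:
$X{\left(z \right)} = 114 + z$
$a = -1224710370$ ($a = \left(\left(-8\right) \left(-485\right) - 25\right) \left(-147194 - 170500\right) = \left(3880 - 25\right) \left(-317694\right) = 3855 \left(-317694\right) = -1224710370$)
$\left(a - 110467\right) \left(X{\left(-306 \right)} + 196599\right) = \left(-1224710370 - 110467\right) \left(\left(114 - 306\right) + 196599\right) = - 1224820837 \left(-192 + 196599\right) = \left(-1224820837\right) 196407 = -240563386132659$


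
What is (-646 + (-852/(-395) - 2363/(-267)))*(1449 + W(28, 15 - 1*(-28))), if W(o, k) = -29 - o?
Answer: -31073857744/35155 ≈ -8.8391e+5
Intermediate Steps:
(-646 + (-852/(-395) - 2363/(-267)))*(1449 + W(28, 15 - 1*(-28))) = (-646 + (-852/(-395) - 2363/(-267)))*(1449 + (-29 - 1*28)) = (-646 + (-852*(-1/395) - 2363*(-1/267)))*(1449 + (-29 - 28)) = (-646 + (852/395 + 2363/267))*(1449 - 57) = (-646 + 1160869/105465)*1392 = -66969521/105465*1392 = -31073857744/35155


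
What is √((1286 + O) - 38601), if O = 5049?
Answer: I*√32266 ≈ 179.63*I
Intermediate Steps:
√((1286 + O) - 38601) = √((1286 + 5049) - 38601) = √(6335 - 38601) = √(-32266) = I*√32266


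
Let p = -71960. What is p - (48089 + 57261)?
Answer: -177310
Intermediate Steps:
p - (48089 + 57261) = -71960 - (48089 + 57261) = -71960 - 1*105350 = -71960 - 105350 = -177310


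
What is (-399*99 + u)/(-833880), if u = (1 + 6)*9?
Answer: 6573/138980 ≈ 0.047295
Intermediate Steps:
u = 63 (u = 7*9 = 63)
(-399*99 + u)/(-833880) = (-399*99 + 63)/(-833880) = (-39501 + 63)*(-1/833880) = -39438*(-1/833880) = 6573/138980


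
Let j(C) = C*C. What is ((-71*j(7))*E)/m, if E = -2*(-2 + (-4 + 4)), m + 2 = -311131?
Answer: 13916/311133 ≈ 0.044727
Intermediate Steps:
m = -311133 (m = -2 - 311131 = -311133)
j(C) = C²
E = 4 (E = -2*(-2 + 0) = -2*(-2) = 4)
((-71*j(7))*E)/m = (-71*7²*4)/(-311133) = (-71*49*4)*(-1/311133) = -3479*4*(-1/311133) = -13916*(-1/311133) = 13916/311133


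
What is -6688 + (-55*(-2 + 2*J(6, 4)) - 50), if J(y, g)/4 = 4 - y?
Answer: -5748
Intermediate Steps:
J(y, g) = 16 - 4*y (J(y, g) = 4*(4 - y) = 16 - 4*y)
-6688 + (-55*(-2 + 2*J(6, 4)) - 50) = -6688 + (-55*(-2 + 2*(16 - 4*6)) - 50) = -6688 + (-55*(-2 + 2*(16 - 24)) - 50) = -6688 + (-55*(-2 + 2*(-8)) - 50) = -6688 + (-55*(-2 - 16) - 50) = -6688 + (-55*(-18) - 50) = -6688 + (990 - 50) = -6688 + 940 = -5748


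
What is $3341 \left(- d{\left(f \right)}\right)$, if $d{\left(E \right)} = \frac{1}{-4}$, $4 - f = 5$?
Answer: $\frac{3341}{4} \approx 835.25$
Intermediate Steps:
$f = -1$ ($f = 4 - 5 = -1$)
$d{\left(E \right)} = - \frac{1}{4}$
$3341 \left(- d{\left(f \right)}\right) = 3341 \left(\left(-1\right) \left(- \frac{1}{4}\right)\right) = 3341 \cdot \frac{1}{4} = \frac{3341}{4}$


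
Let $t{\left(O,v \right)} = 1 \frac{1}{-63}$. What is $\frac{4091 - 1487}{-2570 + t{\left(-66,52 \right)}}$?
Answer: $- \frac{164052}{161911} \approx -1.0132$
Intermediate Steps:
$t{\left(O,v \right)} = - \frac{1}{63}$ ($t{\left(O,v \right)} = 1 \left(- \frac{1}{63}\right) = - \frac{1}{63}$)
$\frac{4091 - 1487}{-2570 + t{\left(-66,52 \right)}} = \frac{4091 - 1487}{-2570 - \frac{1}{63}} = \frac{2604}{- \frac{161911}{63}} = 2604 \left(- \frac{63}{161911}\right) = - \frac{164052}{161911}$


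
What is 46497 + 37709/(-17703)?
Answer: 117585526/2529 ≈ 46495.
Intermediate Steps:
46497 + 37709/(-17703) = 46497 + 37709*(-1/17703) = 46497 - 5387/2529 = 117585526/2529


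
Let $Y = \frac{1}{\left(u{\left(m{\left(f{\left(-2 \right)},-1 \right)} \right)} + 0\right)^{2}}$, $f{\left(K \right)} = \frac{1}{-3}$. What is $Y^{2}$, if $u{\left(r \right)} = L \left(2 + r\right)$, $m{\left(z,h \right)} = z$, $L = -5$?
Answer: $\frac{81}{390625} \approx 0.00020736$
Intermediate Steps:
$f{\left(K \right)} = - \frac{1}{3}$
$u{\left(r \right)} = -10 - 5 r$ ($u{\left(r \right)} = - 5 \left(2 + r\right) = -10 - 5 r$)
$Y = \frac{9}{625}$ ($Y = \frac{1}{\left(\left(-10 - - \frac{5}{3}\right) + 0\right)^{2}} = \frac{1}{\left(\left(-10 + \frac{5}{3}\right) + 0\right)^{2}} = \frac{1}{\left(- \frac{25}{3} + 0\right)^{2}} = \frac{1}{\left(- \frac{25}{3}\right)^{2}} = \frac{1}{\frac{625}{9}} = \frac{9}{625} \approx 0.0144$)
$Y^{2} = \left(\frac{9}{625}\right)^{2} = \frac{81}{390625}$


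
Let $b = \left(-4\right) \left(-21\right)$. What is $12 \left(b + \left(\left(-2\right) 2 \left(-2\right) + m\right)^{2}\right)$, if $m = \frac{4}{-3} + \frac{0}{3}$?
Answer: $\frac{4624}{3} \approx 1541.3$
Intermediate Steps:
$m = - \frac{4}{3}$ ($m = 4 \left(- \frac{1}{3}\right) + 0 \cdot \frac{1}{3} = - \frac{4}{3} + 0 = - \frac{4}{3} \approx -1.3333$)
$b = 84$
$12 \left(b + \left(\left(-2\right) 2 \left(-2\right) + m\right)^{2}\right) = 12 \left(84 + \left(\left(-2\right) 2 \left(-2\right) - \frac{4}{3}\right)^{2}\right) = 12 \left(84 + \left(\left(-4\right) \left(-2\right) - \frac{4}{3}\right)^{2}\right) = 12 \left(84 + \left(8 - \frac{4}{3}\right)^{2}\right) = 12 \left(84 + \left(\frac{20}{3}\right)^{2}\right) = 12 \left(84 + \frac{400}{9}\right) = 12 \cdot \frac{1156}{9} = \frac{4624}{3}$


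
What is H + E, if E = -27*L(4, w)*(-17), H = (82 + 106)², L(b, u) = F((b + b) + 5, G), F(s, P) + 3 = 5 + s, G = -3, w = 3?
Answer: 42229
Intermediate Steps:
F(s, P) = 2 + s (F(s, P) = -3 + (5 + s) = 2 + s)
L(b, u) = 7 + 2*b (L(b, u) = 2 + ((b + b) + 5) = 2 + (2*b + 5) = 2 + (5 + 2*b) = 7 + 2*b)
H = 35344 (H = 188² = 35344)
E = 6885 (E = -27*(7 + 2*4)*(-17) = -27*(7 + 8)*(-17) = -27*15*(-17) = -405*(-17) = 6885)
H + E = 35344 + 6885 = 42229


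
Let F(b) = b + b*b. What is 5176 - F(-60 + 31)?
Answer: 4364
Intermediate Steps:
F(b) = b + b²
5176 - F(-60 + 31) = 5176 - (-60 + 31)*(1 + (-60 + 31)) = 5176 - (-29)*(1 - 29) = 5176 - (-29)*(-28) = 5176 - 1*812 = 5176 - 812 = 4364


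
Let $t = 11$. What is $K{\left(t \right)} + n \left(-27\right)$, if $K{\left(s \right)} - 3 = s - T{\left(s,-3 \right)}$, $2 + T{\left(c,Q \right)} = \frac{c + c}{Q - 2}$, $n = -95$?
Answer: $\frac{12927}{5} \approx 2585.4$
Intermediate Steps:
$T{\left(c,Q \right)} = -2 + \frac{2 c}{-2 + Q}$ ($T{\left(c,Q \right)} = -2 + \frac{c + c}{Q - 2} = -2 + \frac{2 c}{-2 + Q}$)
$K{\left(s \right)} = 5 + \frac{7 s}{5}$ ($K{\left(s \right)} = 3 + \left(s - \frac{2 \left(2 + s - -3\right)}{-2 - 3}\right) = 3 + \left(s - \frac{2 \left(2 + s + 3\right)}{-5}\right) = 3 + \left(s - 2 \left(- \frac{1}{5}\right) \left(5 + s\right)\right) = 3 + \left(s - \left(-2 - \frac{2 s}{5}\right)\right) = 3 + \left(s + \left(2 + \frac{2 s}{5}\right)\right) = 3 + \left(2 + \frac{7 s}{5}\right) = 5 + \frac{7 s}{5}$)
$K{\left(t \right)} + n \left(-27\right) = \left(5 + \frac{7}{5} \cdot 11\right) - -2565 = \left(5 + \frac{77}{5}\right) + 2565 = \frac{102}{5} + 2565 = \frac{12927}{5}$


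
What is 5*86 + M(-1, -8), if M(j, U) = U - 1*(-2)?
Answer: 424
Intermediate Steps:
M(j, U) = 2 + U (M(j, U) = U + 2 = 2 + U)
5*86 + M(-1, -8) = 5*86 + (2 - 8) = 430 - 6 = 424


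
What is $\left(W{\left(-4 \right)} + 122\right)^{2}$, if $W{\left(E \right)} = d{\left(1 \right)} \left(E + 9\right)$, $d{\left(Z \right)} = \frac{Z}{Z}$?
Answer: $16129$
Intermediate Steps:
$d{\left(Z \right)} = 1$
$W{\left(E \right)} = 9 + E$ ($W{\left(E \right)} = 1 \left(E + 9\right) = 1 \left(9 + E\right) = 9 + E$)
$\left(W{\left(-4 \right)} + 122\right)^{2} = \left(\left(9 - 4\right) + 122\right)^{2} = \left(5 + 122\right)^{2} = 127^{2} = 16129$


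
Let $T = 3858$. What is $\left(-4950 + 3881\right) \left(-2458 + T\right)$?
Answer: $-1496600$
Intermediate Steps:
$\left(-4950 + 3881\right) \left(-2458 + T\right) = \left(-4950 + 3881\right) \left(-2458 + 3858\right) = \left(-1069\right) 1400 = -1496600$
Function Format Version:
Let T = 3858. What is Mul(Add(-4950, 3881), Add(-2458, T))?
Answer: -1496600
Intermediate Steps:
Mul(Add(-4950, 3881), Add(-2458, T)) = Mul(Add(-4950, 3881), Add(-2458, 3858)) = Mul(-1069, 1400) = -1496600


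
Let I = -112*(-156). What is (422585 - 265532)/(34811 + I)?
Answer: 157053/52283 ≈ 3.0039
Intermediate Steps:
I = 17472
(422585 - 265532)/(34811 + I) = (422585 - 265532)/(34811 + 17472) = 157053/52283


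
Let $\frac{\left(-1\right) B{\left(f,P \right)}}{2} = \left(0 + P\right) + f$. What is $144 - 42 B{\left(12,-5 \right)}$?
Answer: $732$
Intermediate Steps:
$B{\left(f,P \right)} = - 2 P - 2 f$ ($B{\left(f,P \right)} = - 2 \left(\left(0 + P\right) + f\right) = - 2 \left(P + f\right) = - 2 P - 2 f$)
$144 - 42 B{\left(12,-5 \right)} = 144 - 42 \left(\left(-2\right) \left(-5\right) - 24\right) = 144 - 42 \left(10 - 24\right) = 144 - -588 = 144 + 588 = 732$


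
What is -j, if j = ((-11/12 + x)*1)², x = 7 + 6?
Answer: -21025/144 ≈ -146.01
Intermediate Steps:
x = 13
j = 21025/144 (j = ((-11/12 + 13)*1)² = ((145/12)*1)² = (145/12)² = 21025/144 ≈ 146.01)
-j = -1*21025/144 = -21025/144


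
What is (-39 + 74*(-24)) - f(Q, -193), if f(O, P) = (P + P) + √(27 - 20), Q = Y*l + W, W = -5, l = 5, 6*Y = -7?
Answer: -1429 - √7 ≈ -1431.6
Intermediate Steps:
Y = -7/6 (Y = (⅙)*(-7) = -7/6 ≈ -1.1667)
Q = -65/6 (Q = -7/6*5 - 5 = -35/6 - 5 = -65/6 ≈ -10.833)
f(O, P) = √7 + 2*P (f(O, P) = 2*P + √7 = √7 + 2*P)
(-39 + 74*(-24)) - f(Q, -193) = (-39 + 74*(-24)) - (√7 + 2*(-193)) = (-39 - 1776) - (√7 - 386) = -1815 - (-386 + √7) = -1815 + (386 - √7) = -1429 - √7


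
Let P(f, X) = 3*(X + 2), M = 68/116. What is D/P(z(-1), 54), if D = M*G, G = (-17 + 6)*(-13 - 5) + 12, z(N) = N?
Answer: 85/116 ≈ 0.73276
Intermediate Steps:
M = 17/29 (M = 68*(1/116) = 17/29 ≈ 0.58621)
P(f, X) = 6 + 3*X (P(f, X) = 3*(2 + X) = 6 + 3*X)
G = 210 (G = -11*(-18) + 12 = 198 + 12 = 210)
D = 3570/29 (D = (17/29)*210 = 3570/29 ≈ 123.10)
D/P(z(-1), 54) = 3570/(29*(6 + 3*54)) = 3570/(29*(6 + 162)) = (3570/29)/168 = (3570/29)*(1/168) = 85/116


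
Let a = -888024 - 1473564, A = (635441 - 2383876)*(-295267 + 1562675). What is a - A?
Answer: 2215978144892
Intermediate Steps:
A = -2215980506480 (A = -1748435*1267408 = -2215980506480)
a = -2361588
a - A = -2361588 - 1*(-2215980506480) = -2361588 + 2215980506480 = 2215978144892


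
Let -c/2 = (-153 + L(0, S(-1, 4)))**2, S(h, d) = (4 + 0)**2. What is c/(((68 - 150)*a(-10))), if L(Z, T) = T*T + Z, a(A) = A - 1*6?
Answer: -10609/656 ≈ -16.172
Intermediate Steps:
a(A) = -6 + A (a(A) = A - 6 = -6 + A)
S(h, d) = 16 (S(h, d) = 4**2 = 16)
L(Z, T) = Z + T**2 (L(Z, T) = T**2 + Z = Z + T**2)
c = -21218 (c = -2*(-153 + (0 + 16**2))**2 = -2*(-153 + (0 + 256))**2 = -2*(-153 + 256)**2 = -2*103**2 = -2*10609 = -21218)
c/(((68 - 150)*a(-10))) = -21218*1/((-6 - 10)*(68 - 150)) = -21218/((-82*(-16))) = -21218/1312 = -21218*1/1312 = -10609/656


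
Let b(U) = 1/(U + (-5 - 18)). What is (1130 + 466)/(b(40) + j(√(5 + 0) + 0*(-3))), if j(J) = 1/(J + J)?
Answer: -542640/269 + 922488*√5/269 ≈ 5651.0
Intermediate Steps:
j(J) = 1/(2*J)
b(U) = 1/(-23 + U) (b(U) = 1/(U - 23) = 1/(-23 + U))
(1130 + 466)/(b(40) + j(√(5 + 0) + 0*(-3))) = (1130 + 466)/(1/(-23 + 40) + 1/(2*(√(5 + 0) + 0*(-3)))) = 1596/(1/17 + 1/(2*(√5 + 0))) = 1596/(1/17 + 1/(2*(√5))) = 1596/(1/17 + (√5/5)/2) = 1596/(1/17 + √5/10)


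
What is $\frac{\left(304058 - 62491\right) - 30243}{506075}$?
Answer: $\frac{211324}{506075} \approx 0.41757$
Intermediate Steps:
$\frac{\left(304058 - 62491\right) - 30243}{506075} = \left(241567 - 30243\right) \frac{1}{506075} = 211324 \cdot \frac{1}{506075} = \frac{211324}{506075}$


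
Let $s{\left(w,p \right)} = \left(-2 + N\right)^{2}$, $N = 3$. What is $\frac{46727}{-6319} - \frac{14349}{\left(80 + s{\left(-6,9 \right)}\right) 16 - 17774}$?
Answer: $- \frac{679296175}{104124482} \approx -6.5239$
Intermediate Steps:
$s{\left(w,p \right)} = 1$ ($s{\left(w,p \right)} = \left(-2 + 3\right)^{2} = 1^{2} = 1$)
$\frac{46727}{-6319} - \frac{14349}{\left(80 + s{\left(-6,9 \right)}\right) 16 - 17774} = \frac{46727}{-6319} - \frac{14349}{\left(80 + 1\right) 16 - 17774} = 46727 \left(- \frac{1}{6319}\right) - \frac{14349}{81 \cdot 16 - 17774} = - \frac{46727}{6319} - \frac{14349}{1296 - 17774} = - \frac{46727}{6319} - \frac{14349}{-16478} = - \frac{46727}{6319} - - \frac{14349}{16478} = - \frac{46727}{6319} + \frac{14349}{16478} = - \frac{679296175}{104124482}$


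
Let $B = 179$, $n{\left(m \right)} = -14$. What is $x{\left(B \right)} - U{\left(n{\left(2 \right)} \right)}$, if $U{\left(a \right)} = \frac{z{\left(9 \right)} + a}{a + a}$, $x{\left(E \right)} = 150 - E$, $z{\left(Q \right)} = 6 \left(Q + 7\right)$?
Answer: $- \frac{365}{14} \approx -26.071$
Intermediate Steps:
$z{\left(Q \right)} = 42 + 6 Q$ ($z{\left(Q \right)} = 6 \left(7 + Q\right) = 42 + 6 Q$)
$U{\left(a \right)} = \frac{96 + a}{2 a}$ ($U{\left(a \right)} = \frac{\left(42 + 6 \cdot 9\right) + a}{a + a} = \frac{\left(42 + 54\right) + a}{2 a} = \left(96 + a\right) \frac{1}{2 a} = \frac{96 + a}{2 a}$)
$x{\left(B \right)} - U{\left(n{\left(2 \right)} \right)} = \left(150 - 179\right) - \frac{96 - 14}{2 \left(-14\right)} = \left(150 - 179\right) - \frac{1}{2} \left(- \frac{1}{14}\right) 82 = -29 - - \frac{41}{14} = -29 + \frac{41}{14} = - \frac{365}{14}$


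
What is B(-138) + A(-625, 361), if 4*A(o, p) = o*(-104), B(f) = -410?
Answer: 15840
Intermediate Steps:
A(o, p) = -26*o (A(o, p) = (o*(-104))/4 = (-104*o)/4 = -26*o)
B(-138) + A(-625, 361) = -410 - 26*(-625) = -410 + 16250 = 15840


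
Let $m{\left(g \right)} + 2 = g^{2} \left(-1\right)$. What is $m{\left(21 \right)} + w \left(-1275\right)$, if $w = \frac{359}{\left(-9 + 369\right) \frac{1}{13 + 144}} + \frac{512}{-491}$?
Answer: $- \frac{2341862917}{11784} \approx -1.9873 \cdot 10^{5}$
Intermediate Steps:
$m{\left(g \right)} = -2 - g^{2}$ ($m{\left(g \right)} = -2 + g^{2} \left(-1\right) = -2 - g^{2}$)
$w = \frac{27489913}{176760}$ ($w = \frac{359}{360 \cdot \frac{1}{157}} + 512 \left(- \frac{1}{491}\right) = \frac{359}{360 \cdot \frac{1}{157}} - \frac{512}{491} = \frac{359}{\frac{360}{157}} - \frac{512}{491} = 359 \cdot \frac{157}{360} - \frac{512}{491} = \frac{56363}{360} - \frac{512}{491} = \frac{27489913}{176760} \approx 155.52$)
$m{\left(21 \right)} + w \left(-1275\right) = \left(-2 - 21^{2}\right) + \frac{27489913}{176760} \left(-1275\right) = \left(-2 - 441\right) - \frac{2336642605}{11784} = -443 - \frac{2336642605}{11784} = - \frac{2341862917}{11784}$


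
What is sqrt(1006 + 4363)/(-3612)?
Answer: -sqrt(5369)/3612 ≈ -0.020286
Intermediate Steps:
sqrt(1006 + 4363)/(-3612) = sqrt(5369)*(-1/3612) = -sqrt(5369)/3612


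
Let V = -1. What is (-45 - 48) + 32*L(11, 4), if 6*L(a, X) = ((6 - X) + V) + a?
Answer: -29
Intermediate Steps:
L(a, X) = ⅚ - X/6 + a/6 (L(a, X) = (((6 - X) - 1) + a)/6 = ((5 - X) + a)/6 = (5 + a - X)/6 = ⅚ - X/6 + a/6)
(-45 - 48) + 32*L(11, 4) = (-45 - 48) + 32*(⅚ - ⅙*4 + (⅙)*11) = -93 + 32*(⅚ - ⅔ + 11/6) = -93 + 32*2 = -93 + 64 = -29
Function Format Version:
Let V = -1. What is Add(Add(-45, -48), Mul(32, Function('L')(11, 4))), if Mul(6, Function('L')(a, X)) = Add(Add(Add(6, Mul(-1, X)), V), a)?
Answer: -29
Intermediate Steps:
Function('L')(a, X) = Add(Rational(5, 6), Mul(Rational(-1, 6), X), Mul(Rational(1, 6), a)) (Function('L')(a, X) = Mul(Rational(1, 6), Add(Add(Add(6, Mul(-1, X)), -1), a)) = Mul(Rational(1, 6), Add(Add(5, Mul(-1, X)), a)) = Mul(Rational(1, 6), Add(5, a, Mul(-1, X))) = Add(Rational(5, 6), Mul(Rational(-1, 6), X), Mul(Rational(1, 6), a)))
Add(Add(-45, -48), Mul(32, Function('L')(11, 4))) = Add(Add(-45, -48), Mul(32, Add(Rational(5, 6), Mul(Rational(-1, 6), 4), Mul(Rational(1, 6), 11)))) = Add(-93, Mul(32, Add(Rational(5, 6), Rational(-2, 3), Rational(11, 6)))) = Add(-93, Mul(32, 2)) = Add(-93, 64) = -29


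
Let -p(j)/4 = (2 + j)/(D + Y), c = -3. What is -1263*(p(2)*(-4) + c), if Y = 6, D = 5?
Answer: -39153/11 ≈ -3559.4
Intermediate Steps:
p(j) = -8/11 - 4*j/11 (p(j) = -4*(2 + j)/(5 + 6) = -4*(2 + j)/11 = -4*(2/11 + j/11) = -8/11 - 4*j/11)
-1263*(p(2)*(-4) + c) = -1263*((-8/11 - 4/11*2)*(-4) - 3) = -1263*((-8/11 - 8/11)*(-4) - 3) = -1263*(-16/11*(-4) - 3) = -1263*(64/11 - 3) = -1263*31/11 = -39153/11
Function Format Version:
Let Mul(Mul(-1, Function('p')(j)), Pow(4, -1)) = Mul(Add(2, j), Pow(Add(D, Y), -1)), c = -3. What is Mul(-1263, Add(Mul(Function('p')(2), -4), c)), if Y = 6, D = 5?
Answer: Rational(-39153, 11) ≈ -3559.4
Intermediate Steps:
Function('p')(j) = Add(Rational(-8, 11), Mul(Rational(-4, 11), j)) (Function('p')(j) = Mul(-4, Mul(Add(2, j), Pow(Add(5, 6), -1))) = Mul(-4, Mul(Add(2, j), Pow(11, -1))) = Mul(-4, Mul(Add(2, j), Rational(1, 11))) = Mul(-4, Add(Rational(2, 11), Mul(Rational(1, 11), j))) = Add(Rational(-8, 11), Mul(Rational(-4, 11), j)))
Mul(-1263, Add(Mul(Function('p')(2), -4), c)) = Mul(-1263, Add(Mul(Add(Rational(-8, 11), Mul(Rational(-4, 11), 2)), -4), -3)) = Mul(-1263, Add(Mul(Add(Rational(-8, 11), Rational(-8, 11)), -4), -3)) = Mul(-1263, Add(Mul(Rational(-16, 11), -4), -3)) = Mul(-1263, Add(Rational(64, 11), -3)) = Mul(-1263, Rational(31, 11)) = Rational(-39153, 11)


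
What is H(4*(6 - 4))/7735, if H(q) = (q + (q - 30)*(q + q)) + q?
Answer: -48/1105 ≈ -0.043439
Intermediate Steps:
H(q) = 2*q + 2*q*(-30 + q) (H(q) = (q + (-30 + q)*(2*q)) + q = (q + 2*q*(-30 + q)) + q = 2*q + 2*q*(-30 + q))
H(4*(6 - 4))/7735 = (2*(4*(6 - 4))*(-29 + 4*(6 - 4)))/7735 = (2*(4*2)*(-29 + 4*2))*(1/7735) = (2*8*(-29 + 8))*(1/7735) = (2*8*(-21))*(1/7735) = -336*1/7735 = -48/1105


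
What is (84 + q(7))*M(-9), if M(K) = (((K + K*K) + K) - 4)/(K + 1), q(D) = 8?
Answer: -1357/2 ≈ -678.50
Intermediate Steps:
M(K) = (-4 + K**2 + 2*K)/(1 + K) (M(K) = (((K + K**2) + K) - 4)/(1 + K) = ((K**2 + 2*K) - 4)/(1 + K) = (-4 + K**2 + 2*K)/(1 + K))
(84 + q(7))*M(-9) = (84 + 8)*((-4 + (-9)**2 + 2*(-9))/(1 - 9)) = 92*((-4 + 81 - 18)/(-8)) = 92*(-1/8*59) = 92*(-59/8) = -1357/2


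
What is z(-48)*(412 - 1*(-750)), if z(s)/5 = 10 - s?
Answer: 336980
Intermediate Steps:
z(s) = 50 - 5*s (z(s) = 5*(10 - s) = 50 - 5*s)
z(-48)*(412 - 1*(-750)) = (50 - 5*(-48))*(412 - 1*(-750)) = (50 + 240)*(412 + 750) = 290*1162 = 336980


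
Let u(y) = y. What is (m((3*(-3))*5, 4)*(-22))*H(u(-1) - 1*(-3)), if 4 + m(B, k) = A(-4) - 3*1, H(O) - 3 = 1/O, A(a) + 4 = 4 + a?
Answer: 847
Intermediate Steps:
A(a) = a (A(a) = -4 + (4 + a) = a)
H(O) = 3 + 1/O
m(B, k) = -11 (m(B, k) = -4 + (-4 - 3*1) = -4 + (-4 - 3) = -4 - 7 = -11)
(m((3*(-3))*5, 4)*(-22))*H(u(-1) - 1*(-3)) = (-11*(-22))*(3 + 1/(-1 - 1*(-3))) = 242*(3 + 1/(-1 + 3)) = 242*(3 + 1/2) = 242*(7/2) = 847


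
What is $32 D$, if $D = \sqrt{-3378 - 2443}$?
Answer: $32 i \sqrt{5821} \approx 2441.5 i$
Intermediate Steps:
$D = i \sqrt{5821}$ ($D = \sqrt{-5821} = i \sqrt{5821} \approx 76.296 i$)
$32 D = 32 i \sqrt{5821}$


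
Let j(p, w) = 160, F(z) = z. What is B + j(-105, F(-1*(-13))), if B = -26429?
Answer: -26269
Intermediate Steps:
B + j(-105, F(-1*(-13))) = -26429 + 160 = -26269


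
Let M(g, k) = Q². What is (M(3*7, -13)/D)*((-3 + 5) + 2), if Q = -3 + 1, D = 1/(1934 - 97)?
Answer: 29392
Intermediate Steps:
D = 1/1837 ≈ 0.00054437
Q = -2
M(g, k) = 4 (M(g, k) = (-2)² = 4)
(M(3*7, -13)/D)*((-3 + 5) + 2) = (4/(1/1837))*((-3 + 5) + 2) = (4*1837)*(2 + 2) = 7348*4 = 29392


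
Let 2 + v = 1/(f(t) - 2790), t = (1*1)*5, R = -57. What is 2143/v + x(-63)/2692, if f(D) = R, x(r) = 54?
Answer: -8211955101/7665470 ≈ -1071.3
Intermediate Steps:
t = 5 (t = 1*5 = 5)
f(D) = -57
v = -5695/2847 (v = -2 + 1/(-57 - 2790) = -2 + 1/(-2847) = -2 - 1/2847 = -5695/2847 ≈ -2.0004)
2143/v + x(-63)/2692 = 2143/(-5695/2847) + 54/2692 = 2143*(-2847/5695) + 54*(1/2692) = -6101121/5695 + 27/1346 = -8211955101/7665470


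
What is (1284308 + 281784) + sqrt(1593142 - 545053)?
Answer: 1566092 + sqrt(1048089) ≈ 1.5671e+6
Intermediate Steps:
(1284308 + 281784) + sqrt(1593142 - 545053) = 1566092 + sqrt(1048089)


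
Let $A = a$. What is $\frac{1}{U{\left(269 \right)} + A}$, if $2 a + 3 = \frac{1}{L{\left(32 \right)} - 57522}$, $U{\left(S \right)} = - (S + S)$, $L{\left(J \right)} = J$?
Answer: $- \frac{114980}{62031711} \approx -0.0018536$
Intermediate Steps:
$U{\left(S \right)} = - 2 S$
$a = - \frac{172471}{114980}$ ($a = - \frac{3}{2} + \frac{1}{2 \left(32 - 57522\right)} = - \frac{3}{2} + \frac{1}{2 \left(-57490\right)} = - \frac{3}{2} + \frac{1}{2} \left(- \frac{1}{57490}\right) = - \frac{3}{2} - \frac{1}{114980} = - \frac{172471}{114980} \approx -1.5$)
$A = - \frac{172471}{114980} \approx -1.5$
$\frac{1}{U{\left(269 \right)} + A} = \frac{1}{\left(-2\right) 269 - \frac{172471}{114980}} = \frac{1}{-538 - \frac{172471}{114980}} = \frac{1}{- \frac{62031711}{114980}} = - \frac{114980}{62031711}$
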